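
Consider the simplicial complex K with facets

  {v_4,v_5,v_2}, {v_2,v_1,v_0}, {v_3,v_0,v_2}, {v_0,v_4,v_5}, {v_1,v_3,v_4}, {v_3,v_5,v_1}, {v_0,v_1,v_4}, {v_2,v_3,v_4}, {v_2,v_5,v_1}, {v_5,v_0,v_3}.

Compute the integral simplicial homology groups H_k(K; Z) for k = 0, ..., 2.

H_0 ≅ Z,  H_1 ≅ Z/2,  H_2 = 0.

We work with the vertex ordering v_0 < v_1 < v_2 < v_3 < v_4 < v_5. The simplices of K, each written with vertices in increasing order, are:

  0-simplices (6): [v_0], [v_1], [v_2], [v_3], [v_4], [v_5]
  1-simplices (15): (15 of them)
  2-simplices (10): [v_0,v_1,v_2], [v_0,v_1,v_4], [v_0,v_2,v_3], [v_0,v_3,v_5], [v_0,v_4,v_5], [v_1,v_2,v_5], [v_1,v_3,v_4], [v_1,v_3,v_5], [v_2,v_3,v_4], [v_2,v_4,v_5]

giving chain groups C_0 ≅ Z^6, C_1 ≅ Z^15, C_2 ≅ Z^10.

The boundary map ∂_1: C_1 → C_0 sends each edge [p,q] (with p < q) to q − p. For instance
  ∂[v_2,v_3] = [v_3] − [v_2].
This gives a 6×15 integer matrix of rank 5; reducing to Smith normal form yields diagonal entries (1,1,1,1,1).

Boundary ∂_2: C_2 → C_1 acts by ∂[p,q,r] = [q,r] − [p,r] + [p,q]. For instance
  ∂[v_1,v_3,v_5] = [v_3,v_5] − [v_1,v_5] + [v_1,v_3],
  ∂[v_0,v_1,v_2] = [v_1,v_2] − [v_0,v_2] + [v_0,v_1].
The resulting 15×10 matrix has rank 10, and its Smith normal form has invariant factors (1,1,1,1,1,1,1,1,1,2).

From H_k ≅ ker(∂_k) / im(∂_{k+1}) we obtain:

  H_0: rank C_0 − rank ∂_1 = 6 − 5 = 1, and the invariant factors of ∂_1 are all 1, so H_0 = Z.
  H_1: rank ker ∂_1 − rank ∂_2 = (15 − 5) − 10 = 0, and ∂_2 has invariant factor 2 > 1, so H_1 = Z/2.
  H_2: rank ker ∂_2 − rank ∂_3 = (10 − 10) − 0 = 0, and there is no ∂_3, so H_2 = 0.

As a check, the Euler characteristic is 6 − 15 + 10 = 1, which agrees with 1 − 0 + 0 = 1.
(K is a triangulation of the real projective plane RP^2.)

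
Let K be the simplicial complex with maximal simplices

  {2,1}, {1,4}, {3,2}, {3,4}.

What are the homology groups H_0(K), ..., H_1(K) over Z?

H_0 ≅ Z,  H_1 ≅ Z.

We work with the vertex ordering 1 < 2 < 3 < 4. The simplices of K, each written with vertices in increasing order, are:

  0-simplices (4): [1], [2], [3], [4]
  1-simplices (4): [1,2], [1,4], [2,3], [3,4]

Hence C_0 ≅ Z^4, C_1 ≅ Z^4.

∂_1: C_1 → C_0 is given by ∂[p,q] = [q] − [p].
The 4×4 boundary matrix has rank 3 and Smith normal form diag(1,1,1).

From H_k ≅ ker(∂_k) / im(∂_{k+1}) we obtain:

  H_0: rank C_0 − rank ∂_1 = 4 − 3 = 1, and the invariant factors of ∂_1 are all 1, so H_0 = Z.
  H_1: rank ker ∂_1 − rank ∂_2 = (4 − 3) − 0 = 1, and there is no ∂_2, so H_1 = Z.

As a check, the Euler characteristic is 4 − 4 = 0, which agrees with 1 − 1 = 0.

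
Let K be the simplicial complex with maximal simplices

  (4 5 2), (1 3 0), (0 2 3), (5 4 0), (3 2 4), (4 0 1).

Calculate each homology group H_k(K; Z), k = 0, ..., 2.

Order the vertices as 0 < 1 < 2 < 3 < 4 < 5. Listing each simplex with vertices in this order, K has dimension 2 with simplices:

  0-simplices (6): [0], [1], [2], [3], [4], [5]
  1-simplices (12): [0,1], [0,2], [0,3], [0,4], [0,5], [1,3], [1,4], [2,3], [2,4], [2,5], [3,4], [4,5]
  2-simplices (6): [0,1,3], [0,1,4], [0,2,3], [0,4,5], [2,3,4], [2,4,5]

giving chain groups C_0 ≅ Z^6, C_1 ≅ Z^12, C_2 ≅ Z^6.

∂_1: C_1 → C_0 sends each edge [p,q] (with p < q) to q − p.
This gives a 6×12 integer matrix of rank 5; reducing to Smith normal form yields diagonal entries (1,1,1,1,1).

The boundary map ∂_2: C_2 → C_1 maps a triangle to the signed sum of its edges. For instance
  ∂[0,4,5] = [4,5] − [0,5] + [0,4],
  ∂[0,1,3] = [1,3] − [0,3] + [0,1].
This gives a 12×6 integer matrix of rank 6; reducing to Smith normal form yields diagonal entries (1,1,1,1,1,1).

Reading off H_k = ker ∂_k / im ∂_{k+1}:

  H_0: rank C_0 − rank ∂_1 = 6 − 5 = 1, and the invariant factors of ∂_1 are all 1, so H_0 ≅ Z.
  H_1: rank ker ∂_1 − rank ∂_2 = (12 − 5) − 6 = 1, and the invariant factors of ∂_2 are all 1, so H_1 ≅ Z.
  H_2: rank ker ∂_2 − rank ∂_3 = (6 − 6) − 0 = 0, and there is no ∂_3, so H_2 ≅ 0.

(K is a triangulation of the cylinder S^1 x I.)

H_0 = Z,  H_1 = Z,  H_2 = 0.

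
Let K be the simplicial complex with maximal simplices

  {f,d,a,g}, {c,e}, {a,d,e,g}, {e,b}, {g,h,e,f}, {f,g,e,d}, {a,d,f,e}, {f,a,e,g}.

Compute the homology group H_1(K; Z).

H_1 ≅ 0.

Order the vertices as a < b < c < d < e < f < g < h. Listing each simplex with vertices in this order, K has dimension 3 with simplices:

  0-simplices (8): a, b, c, d, e, f, g, h
  1-simplices (15): ad, ae, af, ag, be, ce, de, df, dg, ef, eg, eh, fg, fh, gh
  2-simplices (13): ade, adf, adg, aef, aeg, afg, def, deg, dfg, efg, efh, egh, fgh
  3-simplices (6): adef, adeg, adfg, aefg, defg, efgh

giving chain groups C_0 ≅ Z^8, C_1 ≅ Z^15, C_2 ≅ Z^13, C_3 ≅ Z^6.

Boundary ∂_1: C_1 → C_0 sends each edge [p,q] (with p < q) to q − p. For instance
  ∂gh = h − g.
The 8×15 boundary matrix has rank 7 and Smith normal form diag(1,1,1,1,1,1,1).

Boundary ∂_2: C_2 → C_1 acts by ∂[p,q,r] = [q,r] − [p,r] + [p,q]. For instance
  ∂aef = ef − af + ae,
  ∂ade = de − ae + ad.
This gives a 15×13 integer matrix of rank 8; reducing to Smith normal form yields diagonal entries (1,1,1,1,1,1,1,1).

∂_3: C_3 → C_2 sends each 3-simplex σ to the alternating sum Σ_i (−1)^i (σ with its i-th vertex removed). For instance
  ∂aefg = efg − afg + aeg − aef,
  ∂adfg = dfg − afg + adg − adf.
The 13×6 boundary matrix has rank 5 and Smith normal form diag(1,1,1,1,1).

Now H_k = ker ∂_k / im ∂_{k+1}, so:

  H_1: rank ker ∂_1 − rank ∂_2 = (15 − 7) − 8 = 0, and the invariant factors of ∂_2 are all 1, so H_1 = 0.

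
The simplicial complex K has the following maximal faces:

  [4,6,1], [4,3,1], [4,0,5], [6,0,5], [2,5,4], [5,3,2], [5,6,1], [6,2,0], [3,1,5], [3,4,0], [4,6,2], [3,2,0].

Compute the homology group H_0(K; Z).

H_0 ≅ Z.

K has 7 vertices, 18 edges, 12 triangles.
rank ∂_0 = 0, rank ∂_1 = 6 ⇒ b_0 = 7 − 0 − 6 = 1; all invariant factors of ∂_1 are 1 so no torsion. So H_0 ≅ Z.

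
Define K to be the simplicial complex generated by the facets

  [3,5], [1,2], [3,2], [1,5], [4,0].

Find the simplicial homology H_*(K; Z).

We work with the vertex ordering 0 < 1 < 2 < 3 < 4 < 5. The simplices of K, each written with vertices in increasing order, are:

  0-simplices (6): [0], [1], [2], [3], [4], [5]
  1-simplices (5): [0,4], [1,2], [1,5], [2,3], [3,5]

giving chain groups C_0 ≅ Z^6, C_1 ≅ Z^5.

The boundary map ∂_1: C_1 → C_0 is given by ∂[p,q] = [q] − [p]. For instance
  ∂[3,5] = [5] − [3].
The resulting 6×5 matrix has rank 4, and its Smith normal form has invariant factors (1,1,1,1).

Now H_k = ker ∂_k / im ∂_{k+1}, so:

  H_0: rank C_0 − rank ∂_1 = 6 − 4 = 2, and the invariant factors of ∂_1 are all 1, so H_0 ≅ Z^2.
  H_1: rank ker ∂_1 − rank ∂_2 = (5 − 4) − 0 = 1, and there is no ∂_2, so H_1 ≅ Z.

As a check, the Euler characteristic is 6 − 5 = 1, which agrees with 2 − 1 = 1.
(K is a triangulation of the disjoint union of the circle S^1 and the 1-simplex.)

H_0 ≅ Z^2,  H_1 ≅ Z.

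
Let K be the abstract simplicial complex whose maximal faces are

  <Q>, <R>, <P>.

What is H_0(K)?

H_0 = Z^3.

We work with the vertex ordering P < Q < R. The simplices of K, each written with vertices in increasing order, are:

  0-simplices (3): P, Q, R

Hence C_0 ≅ Z^3.

Now H_k = ker ∂_k / im ∂_{k+1}, so:

  H_0: rank C_0 − rank ∂_1 = 3 − 0 = 3, and there is no ∂_1, so H_0 = Z^3.

(K is a triangulation of a set of 3 points.)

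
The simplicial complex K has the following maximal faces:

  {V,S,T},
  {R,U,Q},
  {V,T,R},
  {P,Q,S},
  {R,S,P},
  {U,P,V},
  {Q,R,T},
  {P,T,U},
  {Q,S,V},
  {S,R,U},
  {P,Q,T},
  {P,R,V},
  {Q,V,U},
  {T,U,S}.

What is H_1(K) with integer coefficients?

H_1 = Z^2.

K has 7 vertices, 21 edges, 14 triangles.
rank ∂_1 = 6, rank ∂_2 = 13 ⇒ b_1 = 21 − 6 − 13 = 2; all invariant factors of ∂_2 are 1 so no torsion. So H_1 ≅ Z^2.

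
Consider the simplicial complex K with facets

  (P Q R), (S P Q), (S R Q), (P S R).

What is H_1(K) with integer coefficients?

Take the total order P < Q < R < S on the vertex set. Then K (dimension 2) consists of the simplices:

  0-simplices (4): P, Q, R, S
  1-simplices (6): PQ, PR, PS, QR, QS, RS
  2-simplices (4): PQR, PQS, PRS, QRS

so the chain groups are C_0 ≅ Z^4, C_1 ≅ Z^6, C_2 ≅ Z^4.

∂_1: C_1 → C_0 sends each edge [p,q] (with p < q) to q − p.
The 4×6 boundary matrix has rank 3 and Smith normal form diag(1,1,1).

∂_2: C_2 → C_1 sends each 2-simplex [p,q,r] to [q,r] − [p,r] + [p,q]. For instance
  ∂PQS = QS − PS + PQ,
  ∂QRS = RS − QS + QR.
As a 6×4 matrix over Z this has rank 3, with invariant factors (1,1,1).

Computing H_k = (kernel of ∂_k) / (image of ∂_{k+1}):

  H_1: rank ker ∂_1 − rank ∂_2 = (6 − 3) − 3 = 0, and the invariant factors of ∂_2 are all 1, so H_1 ≅ 0.

(K is a triangulation of the 2-sphere S^2.)

H_1 = 0.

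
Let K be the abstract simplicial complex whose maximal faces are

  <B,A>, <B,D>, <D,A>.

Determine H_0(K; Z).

H_0 ≅ Z.

K has 3 vertices, 3 edges.
rank ∂_0 = 0, rank ∂_1 = 2 ⇒ b_0 = 3 − 0 − 2 = 1; all invariant factors of ∂_1 are 1 so no torsion. So H_0 = Z.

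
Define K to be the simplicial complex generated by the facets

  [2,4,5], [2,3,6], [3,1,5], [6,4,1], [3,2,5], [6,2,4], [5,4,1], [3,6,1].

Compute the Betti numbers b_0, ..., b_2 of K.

Order the vertices as 1 < 2 < 3 < 4 < 5 < 6. Listing each simplex with vertices in this order, K has dimension 2 with simplices:

  0-simplices (6): [1], [2], [3], [4], [5], [6]
  1-simplices (12): [1,3], [1,4], [1,5], [1,6], [2,3], [2,4], [2,5], [2,6], [3,5], [3,6], [4,5], [4,6]
  2-simplices (8): [1,3,5], [1,3,6], [1,4,5], [1,4,6], [2,3,5], [2,3,6], [2,4,5], [2,4,6]

Hence C_0 ≅ Z^6, C_1 ≅ Z^12, C_2 ≅ Z^8.

Boundary ∂_1: C_1 → C_0 sends each edge [p,q] (with p < q) to q − p. For instance
  ∂[4,6] = [6] − [4].
As a 6×12 matrix over Z this has rank 5, with invariant factors (1,1,1,1,1).

∂_2: C_2 → C_1 maps a triangle to the signed sum of its edges. For instance
  ∂[1,4,5] = [4,5] − [1,5] + [1,4],
  ∂[1,4,6] = [4,6] − [1,6] + [1,4].
This gives a 12×8 integer matrix of rank 7; reducing to Smith normal form yields diagonal entries (1,1,1,1,1,1,1).

Now H_k = ker ∂_k / im ∂_{k+1}, so:

  H_0: rank C_0 − rank ∂_1 = 6 − 5 = 1, and the invariant factors of ∂_1 are all 1, so H_0 ≅ Z.
  H_1: rank ker ∂_1 − rank ∂_2 = (12 − 5) − 7 = 0, and the invariant factors of ∂_2 are all 1, so H_1 ≅ 0.
  H_2: rank ker ∂_2 − rank ∂_3 = (8 − 7) − 0 = 1, and there is no ∂_3, so H_2 ≅ Z.

Hence the Betti numbers are b_0 = 1, b_1 = 0, b_2 = 1.

b_0 = 1, b_1 = 0, b_2 = 1.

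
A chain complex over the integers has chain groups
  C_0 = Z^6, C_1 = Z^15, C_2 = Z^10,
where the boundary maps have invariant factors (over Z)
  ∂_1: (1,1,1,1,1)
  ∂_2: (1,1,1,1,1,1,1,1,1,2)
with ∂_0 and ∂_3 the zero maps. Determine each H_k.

H_0: b_0 = 6 − 0 − 5 = 1; torsion from ∂_1 factors > 1: none. So H_0 = Z.
H_1: b_1 = 15 − 5 − 10 = 0; torsion from ∂_2 factors > 1: [2]. So H_1 = Z/2.
H_2: b_2 = 10 − 10 − 0 = 0; torsion from ∂_3 factors > 1: none. So H_2 = 0.

H_0 = Z,  H_1 = Z/2,  H_2 = 0.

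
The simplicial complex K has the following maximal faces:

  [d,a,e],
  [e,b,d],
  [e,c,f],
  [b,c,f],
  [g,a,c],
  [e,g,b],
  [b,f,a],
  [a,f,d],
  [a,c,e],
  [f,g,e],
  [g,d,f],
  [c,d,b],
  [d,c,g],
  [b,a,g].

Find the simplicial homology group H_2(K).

H_2 ≅ Z.

Fix the vertex order a < b < c < d < e < f < g and write every simplex with vertices in increasing order. Then dim K = 2 and the simplices of K are:

  0-simplices (7): a, b, c, d, e, f, g
  1-simplices (21): ab, ac, ad, ae, af, ag, bc, bd, be, bf, bg, cd, ce, cf, cg, de, df, dg, ef, eg, fg
  2-simplices (14): abf, abg, ace, acg, ade, adf, bcd, bcf, bde, beg, cdg, cef, dfg, efg

giving chain groups C_0 ≅ Z^7, C_1 ≅ Z^21, C_2 ≅ Z^14.

∂_1: C_1 → C_0 maps an edge to its endpoints' difference, ∂[p,q] = q − p. For instance
  ∂bc = c − b.
As a 7×21 matrix over Z this has rank 6, with invariant factors (1,1,1,1,1,1).

The boundary map ∂_2: C_2 → C_1 sends each 2-simplex [p,q,r] to [q,r] − [p,r] + [p,q]. For instance
  ∂adf = df − af + ad,
  ∂abf = bf − af + ab.
As a 21×14 matrix over Z this has rank 13, with invariant factors (1,1,1,1,1,1,1,1,1,1,1,1,1).

Now H_k = ker ∂_k / im ∂_{k+1}, so:

  H_2: rank ker ∂_2 − rank ∂_3 = (14 − 13) − 0 = 1, and there is no ∂_3, so H_2 ≅ Z.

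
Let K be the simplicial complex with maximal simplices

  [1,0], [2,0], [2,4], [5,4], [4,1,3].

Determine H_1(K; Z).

H_1 = Z.

Take the total order 0 < 1 < 2 < 3 < 4 < 5 on the vertex set. Then K (dimension 2) consists of the simplices:

  0-simplices (6): [0], [1], [2], [3], [4], [5]
  1-simplices (7): [0,1], [0,2], [1,3], [1,4], [2,4], [3,4], [4,5]
  2-simplices (1): [1,3,4]

giving chain groups C_0 ≅ Z^6, C_1 ≅ Z^7, C_2 ≅ Z^1.

∂_1: C_1 → C_0 sends each edge [p,q] (with p < q) to q − p.
The 6×7 boundary matrix has rank 5 and Smith normal form diag(1,1,1,1,1).

Boundary ∂_2: C_2 → C_1 acts by ∂[p,q,r] = [q,r] − [p,r] + [p,q]. For instance
  ∂[1,3,4] = [3,4] − [1,4] + [1,3].
The resulting 7×1 matrix has rank 1, and its Smith normal form has invariant factors (1).

Now H_k = ker ∂_k / im ∂_{k+1}, so:

  H_1: rank ker ∂_1 − rank ∂_2 = (7 − 5) − 1 = 1, and the invariant factors of ∂_2 are all 1, so H_1 ≅ Z.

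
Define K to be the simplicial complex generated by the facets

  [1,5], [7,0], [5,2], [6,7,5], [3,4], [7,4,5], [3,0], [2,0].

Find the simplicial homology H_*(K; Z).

H_0 = Z,  H_1 = Z^2,  H_2 = 0.

Order the vertices as 0 < 1 < 2 < 3 < 4 < 5 < 6 < 7. Listing each simplex with vertices in this order, K has dimension 2 with simplices:

  0-simplices (8): [0], [1], [2], [3], [4], [5], [6], [7]
  1-simplices (11): [0,2], [0,3], [0,7], [1,5], [2,5], [3,4], [4,5], [4,7], [5,6], [5,7], [6,7]
  2-simplices (2): [4,5,7], [5,6,7]

Hence C_0 ≅ Z^8, C_1 ≅ Z^11, C_2 ≅ Z^2.

Boundary ∂_1: C_1 → C_0 maps an edge to its endpoints' difference, ∂[p,q] = q − p.
This gives a 8×11 integer matrix of rank 7; reducing to Smith normal form yields diagonal entries (1,1,1,1,1,1,1).

The boundary map ∂_2: C_2 → C_1 maps a triangle to the signed sum of its edges. For instance
  ∂[5,6,7] = [6,7] − [5,7] + [5,6],
  ∂[4,5,7] = [5,7] − [4,7] + [4,5].
This gives a 11×2 integer matrix of rank 2; reducing to Smith normal form yields diagonal entries (1,1).

Reading off H_k = ker ∂_k / im ∂_{k+1}:

  H_0: rank C_0 − rank ∂_1 = 8 − 7 = 1, and the invariant factors of ∂_1 are all 1, so H_0 ≅ Z.
  H_1: rank ker ∂_1 − rank ∂_2 = (11 − 7) − 2 = 2, and the invariant factors of ∂_2 are all 1, so H_1 ≅ Z^2.
  H_2: rank ker ∂_2 − rank ∂_3 = (2 − 2) − 0 = 0, and there is no ∂_3, so H_2 ≅ 0.

As a check, the Euler characteristic is 8 − 11 + 2 = -1, which agrees with 1 − 2 + 0 = -1.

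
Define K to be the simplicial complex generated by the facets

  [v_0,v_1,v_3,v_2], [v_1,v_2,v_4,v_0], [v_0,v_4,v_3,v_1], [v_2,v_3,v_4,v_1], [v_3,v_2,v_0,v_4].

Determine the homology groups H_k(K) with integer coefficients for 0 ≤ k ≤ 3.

Fix the vertex order v_0 < v_1 < v_2 < v_3 < v_4 and write every simplex with vertices in increasing order. Then dim K = 3 and the simplices of K are:

  0-simplices (5): [v_0], [v_1], [v_2], [v_3], [v_4]
  1-simplices (10): [v_0,v_1], [v_0,v_2], [v_0,v_3], [v_0,v_4], [v_1,v_2], [v_1,v_3], [v_1,v_4], [v_2,v_3], [v_2,v_4], [v_3,v_4]
  2-simplices (10): [v_0,v_1,v_2], [v_0,v_1,v_3], [v_0,v_1,v_4], [v_0,v_2,v_3], [v_0,v_2,v_4], [v_0,v_3,v_4], [v_1,v_2,v_3], [v_1,v_2,v_4], [v_1,v_3,v_4], [v_2,v_3,v_4]
  3-simplices (5): [v_0,v_1,v_2,v_3], [v_0,v_1,v_2,v_4], [v_0,v_1,v_3,v_4], [v_0,v_2,v_3,v_4], [v_1,v_2,v_3,v_4]

giving chain groups C_0 ≅ Z^5, C_1 ≅ Z^10, C_2 ≅ Z^10, C_3 ≅ Z^5.

Boundary ∂_1: C_1 → C_0 is given by ∂[p,q] = [q] − [p].
The resulting 5×10 matrix has rank 4, and its Smith normal form has invariant factors (1,1,1,1).

∂_2: C_2 → C_1 sends each 2-simplex [p,q,r] to [q,r] − [p,r] + [p,q]. For instance
  ∂[v_0,v_1,v_4] = [v_1,v_4] − [v_0,v_4] + [v_0,v_1],
  ∂[v_1,v_2,v_4] = [v_2,v_4] − [v_1,v_4] + [v_1,v_2].
As a 10×10 matrix over Z this has rank 6, with invariant factors (1,1,1,1,1,1).

The boundary map ∂_3: C_3 → C_2 sends each 3-simplex σ to the alternating sum Σ_i (−1)^i (σ with its i-th vertex removed). For instance
  ∂[v_0,v_1,v_3,v_4] = [v_1,v_3,v_4] − [v_0,v_3,v_4] + [v_0,v_1,v_4] − [v_0,v_1,v_3],
  ∂[v_0,v_1,v_2,v_3] = [v_1,v_2,v_3] − [v_0,v_2,v_3] + [v_0,v_1,v_3] − [v_0,v_1,v_2].
The resulting 10×5 matrix has rank 4, and its Smith normal form has invariant factors (1,1,1,1).

From H_k ≅ ker(∂_k) / im(∂_{k+1}) we obtain:

  H_0: rank C_0 − rank ∂_1 = 5 − 4 = 1, and the invariant factors of ∂_1 are all 1, so H_0 ≅ Z.
  H_1: rank ker ∂_1 − rank ∂_2 = (10 − 4) − 6 = 0, and the invariant factors of ∂_2 are all 1, so H_1 ≅ 0.
  H_2: rank ker ∂_2 − rank ∂_3 = (10 − 6) − 4 = 0, and the invariant factors of ∂_3 are all 1, so H_2 ≅ 0.
  H_3: rank ker ∂_3 − rank ∂_4 = (5 − 4) − 0 = 1, and there is no ∂_4, so H_3 ≅ Z.

As a check, the Euler characteristic is 5 − 10 + 10 − 5 = 0, which agrees with 1 − 0 + 0 − 1 = 0.

H_0 = Z,  H_1 = 0,  H_2 = 0,  H_3 = Z.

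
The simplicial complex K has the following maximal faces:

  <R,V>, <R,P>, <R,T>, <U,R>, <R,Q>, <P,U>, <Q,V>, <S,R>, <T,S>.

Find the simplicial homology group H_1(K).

H_1 ≅ Z^3.

Take the total order P < Q < R < S < T < U < V on the vertex set. Then K (dimension 1) consists of the simplices:

  0-simplices (7): P, Q, R, S, T, U, V
  1-simplices (9): PR, PU, QR, QV, RS, RT, RU, RV, ST

so the chain groups are C_0 ≅ Z^7, C_1 ≅ Z^9.

∂_1: C_1 → C_0 sends each edge [p,q] (with p < q) to q − p.
As a 7×9 matrix over Z this has rank 6, with invariant factors (1,1,1,1,1,1).

Now H_k = ker ∂_k / im ∂_{k+1}, so:

  H_1: rank ker ∂_1 − rank ∂_2 = (9 − 6) − 0 = 3, and there is no ∂_2, so H_1 = Z^3.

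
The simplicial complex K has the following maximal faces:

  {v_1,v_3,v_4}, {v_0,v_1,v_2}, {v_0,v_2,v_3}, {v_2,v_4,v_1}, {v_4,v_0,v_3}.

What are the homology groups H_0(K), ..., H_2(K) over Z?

H_0 = Z,  H_1 = Z,  H_2 = 0.

Take the total order v_0 < v_1 < v_2 < v_3 < v_4 on the vertex set. Then K (dimension 2) consists of the simplices:

  0-simplices (5): [v_0], [v_1], [v_2], [v_3], [v_4]
  1-simplices (10): [v_0,v_1], [v_0,v_2], [v_0,v_3], [v_0,v_4], [v_1,v_2], [v_1,v_3], [v_1,v_4], [v_2,v_3], [v_2,v_4], [v_3,v_4]
  2-simplices (5): [v_0,v_1,v_2], [v_0,v_2,v_3], [v_0,v_3,v_4], [v_1,v_2,v_4], [v_1,v_3,v_4]

Hence C_0 ≅ Z^5, C_1 ≅ Z^10, C_2 ≅ Z^5.

The boundary map ∂_1: C_1 → C_0 is given by ∂[p,q] = [q] − [p]. For instance
  ∂[v_2,v_3] = [v_3] − [v_2].
The 5×10 boundary matrix has rank 4 and Smith normal form diag(1,1,1,1).

∂_2: C_2 → C_1 maps a triangle to the signed sum of its edges. For instance
  ∂[v_1,v_2,v_4] = [v_2,v_4] − [v_1,v_4] + [v_1,v_2],
  ∂[v_0,v_1,v_2] = [v_1,v_2] − [v_0,v_2] + [v_0,v_1].
The resulting 10×5 matrix has rank 5, and its Smith normal form has invariant factors (1,1,1,1,1).

From H_k ≅ ker(∂_k) / im(∂_{k+1}) we obtain:

  H_0: rank C_0 − rank ∂_1 = 5 − 4 = 1, and the invariant factors of ∂_1 are all 1, so H_0 ≅ Z.
  H_1: rank ker ∂_1 − rank ∂_2 = (10 − 4) − 5 = 1, and the invariant factors of ∂_2 are all 1, so H_1 ≅ Z.
  H_2: rank ker ∂_2 − rank ∂_3 = (5 − 5) − 0 = 0, and there is no ∂_3, so H_2 ≅ 0.

As a check, the Euler characteristic is 5 − 10 + 5 = 0, which agrees with 1 − 1 + 0 = 0.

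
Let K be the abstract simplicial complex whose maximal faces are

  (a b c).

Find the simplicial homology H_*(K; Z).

Order the vertices as a < b < c. Listing each simplex with vertices in this order, K has dimension 2 with simplices:

  0-simplices (3): a, b, c
  1-simplices (3): ab, ac, bc
  2-simplices (1): abc

so the chain groups are C_0 ≅ Z^3, C_1 ≅ Z^3, C_2 ≅ Z^1.

The boundary map ∂_1: C_1 → C_0 sends each edge [p,q] (with p < q) to q − p. For instance
  ∂ac = c − a.
This gives a 3×3 integer matrix of rank 2; reducing to Smith normal form yields diagonal entries (1,1).

Boundary ∂_2: C_2 → C_1 sends each 2-simplex [p,q,r] to [q,r] − [p,r] + [p,q]. For instance
  ∂abc = bc − ac + ab.
As a 3×1 matrix over Z this has rank 1, with invariant factors (1).

Now H_k = ker ∂_k / im ∂_{k+1}, so:

  H_0: rank C_0 − rank ∂_1 = 3 − 2 = 1, and the invariant factors of ∂_1 are all 1, so H_0 = Z.
  H_1: rank ker ∂_1 − rank ∂_2 = (3 − 2) − 1 = 0, and the invariant factors of ∂_2 are all 1, so H_1 = 0.
  H_2: rank ker ∂_2 − rank ∂_3 = (1 − 1) − 0 = 0, and there is no ∂_3, so H_2 = 0.

H_0 ≅ Z,  H_1 = 0,  H_2 = 0.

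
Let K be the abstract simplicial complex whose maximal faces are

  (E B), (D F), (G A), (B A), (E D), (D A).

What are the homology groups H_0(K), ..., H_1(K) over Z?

Order the vertices as A < B < D < E < F < G. Listing each simplex with vertices in this order, K has dimension 1 with simplices:

  0-simplices (6): A, B, D, E, F, G
  1-simplices (6): AB, AD, AG, BE, DE, DF

giving chain groups C_0 ≅ Z^6, C_1 ≅ Z^6.

Boundary ∂_1: C_1 → C_0 maps an edge to its endpoints' difference, ∂[p,q] = q − p. For instance
  ∂BE = E − B.
The 6×6 boundary matrix has rank 5 and Smith normal form diag(1,1,1,1,1).

Reading off H_k = ker ∂_k / im ∂_{k+1}:

  H_0: rank C_0 − rank ∂_1 = 6 − 5 = 1, and the invariant factors of ∂_1 are all 1, so H_0 = Z.
  H_1: rank ker ∂_1 − rank ∂_2 = (6 − 5) − 0 = 1, and there is no ∂_2, so H_1 = Z.

As a check, the Euler characteristic is 6 − 6 = 0, which agrees with 1 − 1 = 0.

H_0 = Z,  H_1 = Z.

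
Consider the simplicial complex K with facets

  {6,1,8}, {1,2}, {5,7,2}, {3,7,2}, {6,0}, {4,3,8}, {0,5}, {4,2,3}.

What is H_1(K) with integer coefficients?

H_1 ≅ Z^2.

K has 9 vertices, 15 edges, 5 triangles.
rank ∂_1 = 8, rank ∂_2 = 5 ⇒ b_1 = 15 − 8 − 5 = 2; all invariant factors of ∂_2 are 1 so no torsion. So H_1 = Z^2.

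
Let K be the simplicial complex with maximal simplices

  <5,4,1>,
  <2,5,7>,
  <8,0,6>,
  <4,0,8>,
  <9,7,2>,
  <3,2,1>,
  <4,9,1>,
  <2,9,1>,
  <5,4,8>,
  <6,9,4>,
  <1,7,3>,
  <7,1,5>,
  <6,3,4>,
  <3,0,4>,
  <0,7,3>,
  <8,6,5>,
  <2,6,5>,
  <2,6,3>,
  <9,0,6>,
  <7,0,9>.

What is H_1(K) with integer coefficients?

Fix the vertex order 0 < 1 < 2 < 3 < 4 < 5 < 6 < 7 < 8 < 9 and write every simplex with vertices in increasing order. Then dim K = 2 and the simplices of K are:

  0-simplices (10): [0], [1], [2], [3], [4], [5], [6], [7], [8], [9]
  1-simplices (30): (30 of them)
  2-simplices (20): (20 of them)

so the chain groups are C_0 ≅ Z^10, C_1 ≅ Z^30, C_2 ≅ Z^20.

∂_1: C_1 → C_0 maps an edge to its endpoints' difference, ∂[p,q] = q − p.
This gives a 10×30 integer matrix of rank 9; reducing to Smith normal form yields diagonal entries (1,1,1,1,1,1,1,1,1).

The boundary map ∂_2: C_2 → C_1 sends each 2-simplex [p,q,r] to [q,r] − [p,r] + [p,q]. For instance
  ∂[1,5,7] = [5,7] − [1,7] + [1,5],
  ∂[2,3,6] = [3,6] − [2,6] + [2,3].
The 30×20 boundary matrix has rank 20 and Smith normal form diag(1,1,1,1,1,1,1,1,1,1,1,1,1,1,1,1,1,1,1,2).

Computing H_k = (kernel of ∂_k) / (image of ∂_{k+1}):

  H_1: rank ker ∂_1 − rank ∂_2 = (30 − 9) − 20 = 1, and ∂_2 has invariant factor 2 > 1, so H_1 ≅ Z × Z/2.

(K is a triangulation of the Klein bottle.)

H_1 = Z × Z/2.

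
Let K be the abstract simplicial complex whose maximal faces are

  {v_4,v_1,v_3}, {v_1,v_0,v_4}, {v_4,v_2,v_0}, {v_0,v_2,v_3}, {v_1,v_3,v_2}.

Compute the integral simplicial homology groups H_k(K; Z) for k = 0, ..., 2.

We work with the vertex ordering v_0 < v_1 < v_2 < v_3 < v_4. The simplices of K, each written with vertices in increasing order, are:

  0-simplices (5): [v_0], [v_1], [v_2], [v_3], [v_4]
  1-simplices (10): [v_0,v_1], [v_0,v_2], [v_0,v_3], [v_0,v_4], [v_1,v_2], [v_1,v_3], [v_1,v_4], [v_2,v_3], [v_2,v_4], [v_3,v_4]
  2-simplices (5): [v_0,v_1,v_4], [v_0,v_2,v_3], [v_0,v_2,v_4], [v_1,v_2,v_3], [v_1,v_3,v_4]

so the chain groups are C_0 ≅ Z^5, C_1 ≅ Z^10, C_2 ≅ Z^5.

Boundary ∂_1: C_1 → C_0 maps an edge to its endpoints' difference, ∂[p,q] = q − p.
This gives a 5×10 integer matrix of rank 4; reducing to Smith normal form yields diagonal entries (1,1,1,1).

∂_2: C_2 → C_1 acts by ∂[p,q,r] = [q,r] − [p,r] + [p,q]. For instance
  ∂[v_0,v_2,v_3] = [v_2,v_3] − [v_0,v_3] + [v_0,v_2],
  ∂[v_0,v_2,v_4] = [v_2,v_4] − [v_0,v_4] + [v_0,v_2].
The resulting 10×5 matrix has rank 5, and its Smith normal form has invariant factors (1,1,1,1,1).

Reading off H_k = ker ∂_k / im ∂_{k+1}:

  H_0: rank C_0 − rank ∂_1 = 5 − 4 = 1, and the invariant factors of ∂_1 are all 1, so H_0 ≅ Z.
  H_1: rank ker ∂_1 − rank ∂_2 = (10 − 4) − 5 = 1, and the invariant factors of ∂_2 are all 1, so H_1 ≅ Z.
  H_2: rank ker ∂_2 − rank ∂_3 = (5 − 5) − 0 = 0, and there is no ∂_3, so H_2 ≅ 0.

As a check, the Euler characteristic is 5 − 10 + 5 = 0, which agrees with 1 − 1 + 0 = 0.

H_0 ≅ Z,  H_1 ≅ Z,  H_2 = 0.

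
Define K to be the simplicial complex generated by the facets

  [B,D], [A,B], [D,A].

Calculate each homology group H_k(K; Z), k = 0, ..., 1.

Fix the vertex order A < B < D and write every simplex with vertices in increasing order. Then dim K = 1 and the simplices of K are:

  0-simplices (3): A, B, D
  1-simplices (3): AB, AD, BD

giving chain groups C_0 ≅ Z^3, C_1 ≅ Z^3.

∂_1: C_1 → C_0 is given by ∂[p,q] = [q] − [p].
This gives a 3×3 integer matrix of rank 2; reducing to Smith normal form yields diagonal entries (1,1).

Now H_k = ker ∂_k / im ∂_{k+1}, so:

  H_0: rank C_0 − rank ∂_1 = 3 − 2 = 1, and the invariant factors of ∂_1 are all 1, so H_0 = Z.
  H_1: rank ker ∂_1 − rank ∂_2 = (3 − 2) − 0 = 1, and there is no ∂_2, so H_1 = Z.

H_0 ≅ Z,  H_1 ≅ Z.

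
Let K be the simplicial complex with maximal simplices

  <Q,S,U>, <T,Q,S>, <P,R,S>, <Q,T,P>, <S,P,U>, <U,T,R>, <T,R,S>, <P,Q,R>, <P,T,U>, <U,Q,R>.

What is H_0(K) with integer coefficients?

H_0 = Z.

We work with the vertex ordering P < Q < R < S < T < U. The simplices of K, each written with vertices in increasing order, are:

  0-simplices (6): P, Q, R, S, T, U
  1-simplices (15): PQ, PR, PS, PT, PU, QR, QS, QT, QU, RS, RT, RU, ST, SU, TU
  2-simplices (10): PQR, PQT, PRS, PSU, PTU, QRU, QST, QSU, RST, RTU

Hence C_0 ≅ Z^6, C_1 ≅ Z^15, C_2 ≅ Z^10.

Boundary ∂_1: C_1 → C_0 is given by ∂[p,q] = [q] − [p].
As a 6×15 matrix over Z this has rank 5, with invariant factors (1,1,1,1,1).

Boundary ∂_2: C_2 → C_1 maps a triangle to the signed sum of its edges. For instance
  ∂RTU = TU − RU + RT,
  ∂PSU = SU − PU + PS.
The resulting 15×10 matrix has rank 10, and its Smith normal form has invariant factors (1,1,1,1,1,1,1,1,1,2).

Reading off H_k = ker ∂_k / im ∂_{k+1}:

  H_0: rank C_0 − rank ∂_1 = 6 − 5 = 1, and the invariant factors of ∂_1 are all 1, so H_0 ≅ Z.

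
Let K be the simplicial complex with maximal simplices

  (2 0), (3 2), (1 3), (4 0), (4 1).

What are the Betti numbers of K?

b_0 = 1, b_1 = 1.

Fix the vertex order 0 < 1 < 2 < 3 < 4 and write every simplex with vertices in increasing order. Then dim K = 1 and the simplices of K are:

  0-simplices (5): [0], [1], [2], [3], [4]
  1-simplices (5): [0,2], [0,4], [1,3], [1,4], [2,3]

so the chain groups are C_0 ≅ Z^5, C_1 ≅ Z^5.

∂_1: C_1 → C_0 is given by ∂[p,q] = [q] − [p]. For instance
  ∂[0,4] = [4] − [0].
As a 5×5 matrix over Z this has rank 4, with invariant factors (1,1,1,1).

Computing H_k = (kernel of ∂_k) / (image of ∂_{k+1}):

  H_0: rank C_0 − rank ∂_1 = 5 − 4 = 1, and the invariant factors of ∂_1 are all 1, so H_0 = Z.
  H_1: rank ker ∂_1 − rank ∂_2 = (5 − 4) − 0 = 1, and there is no ∂_2, so H_1 = Z.

Hence the Betti numbers are b_0 = 1, b_1 = 1.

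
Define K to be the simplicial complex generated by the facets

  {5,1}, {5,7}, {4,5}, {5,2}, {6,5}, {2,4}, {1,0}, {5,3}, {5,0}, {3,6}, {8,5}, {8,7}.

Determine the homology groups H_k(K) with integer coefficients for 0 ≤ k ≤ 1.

K has 9 vertices, 12 edges.
rank ∂_0 = 0, rank ∂_1 = 8 ⇒ b_0 = 9 − 0 − 8 = 1; all invariant factors of ∂_1 are 1 so no torsion. So H_0 = Z.
rank ∂_1 = 8, rank ∂_2 = 0 ⇒ b_1 = 12 − 8 − 0 = 4. So H_1 = Z^4.

H_0 ≅ Z,  H_1 ≅ Z^4.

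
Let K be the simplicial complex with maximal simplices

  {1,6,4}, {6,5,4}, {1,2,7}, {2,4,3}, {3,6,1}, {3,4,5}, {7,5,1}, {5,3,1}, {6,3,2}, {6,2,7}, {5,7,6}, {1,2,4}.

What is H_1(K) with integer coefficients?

H_1 ≅ Z/2Z.

Take the total order 1 < 2 < 3 < 4 < 5 < 6 < 7 on the vertex set. Then K (dimension 2) consists of the simplices:

  0-simplices (7): [1], [2], [3], [4], [5], [6], [7]
  1-simplices (18): [1,2], [1,3], [1,4], [1,5], [1,6], [1,7], [2,3], [2,4], [2,6], [2,7], [3,4], [3,5], [3,6], [4,5], [4,6], [5,6], [5,7], [6,7]
  2-simplices (12): [1,2,4], [1,2,7], [1,3,5], [1,3,6], [1,4,6], [1,5,7], [2,3,4], [2,3,6], [2,6,7], [3,4,5], [4,5,6], [5,6,7]

so the chain groups are C_0 ≅ Z^7, C_1 ≅ Z^18, C_2 ≅ Z^12.

Boundary ∂_1: C_1 → C_0 maps an edge to its endpoints' difference, ∂[p,q] = q − p. For instance
  ∂[1,7] = [7] − [1].
The 7×18 boundary matrix has rank 6 and Smith normal form diag(1,1,1,1,1,1).

The boundary map ∂_2: C_2 → C_1 sends each 2-simplex [p,q,r] to [q,r] − [p,r] + [p,q]. For instance
  ∂[1,3,6] = [3,6] − [1,6] + [1,3],
  ∂[2,3,4] = [3,4] − [2,4] + [2,3].
The 18×12 boundary matrix has rank 12 and Smith normal form diag(1,1,1,1,1,1,1,1,1,1,1,2).

Reading off H_k = ker ∂_k / im ∂_{k+1}:

  H_1: rank ker ∂_1 − rank ∂_2 = (18 − 6) − 12 = 0, and ∂_2 has invariant factor 2 > 1, so H_1 = Z/2Z.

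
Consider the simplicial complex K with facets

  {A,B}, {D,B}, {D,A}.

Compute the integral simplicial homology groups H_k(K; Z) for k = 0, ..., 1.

H_0 = Z,  H_1 = Z.

K has 3 vertices, 3 edges.
rank ∂_0 = 0, rank ∂_1 = 2 ⇒ b_0 = 3 − 0 − 2 = 1; all invariant factors of ∂_1 are 1 so no torsion. So H_0 ≅ Z.
rank ∂_1 = 2, rank ∂_2 = 0 ⇒ b_1 = 3 − 2 − 0 = 1. So H_1 ≅ Z.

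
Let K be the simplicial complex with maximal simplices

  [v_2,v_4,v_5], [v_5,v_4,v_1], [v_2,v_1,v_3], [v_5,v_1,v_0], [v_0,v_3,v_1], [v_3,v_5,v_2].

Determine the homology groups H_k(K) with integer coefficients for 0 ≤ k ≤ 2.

H_0 ≅ Z,  H_1 ≅ Z,  H_2 = 0.

Order the vertices as v_0 < v_1 < v_2 < v_3 < v_4 < v_5. Listing each simplex with vertices in this order, K has dimension 2 with simplices:

  0-simplices (6): [v_0], [v_1], [v_2], [v_3], [v_4], [v_5]
  1-simplices (12): [v_0,v_1], [v_0,v_3], [v_0,v_5], [v_1,v_2], [v_1,v_3], [v_1,v_4], [v_1,v_5], [v_2,v_3], [v_2,v_4], [v_2,v_5], [v_3,v_5], [v_4,v_5]
  2-simplices (6): [v_0,v_1,v_3], [v_0,v_1,v_5], [v_1,v_2,v_3], [v_1,v_4,v_5], [v_2,v_3,v_5], [v_2,v_4,v_5]

so the chain groups are C_0 ≅ Z^6, C_1 ≅ Z^12, C_2 ≅ Z^6.

∂_1: C_1 → C_0 is given by ∂[p,q] = [q] − [p]. For instance
  ∂[v_2,v_3] = [v_3] − [v_2].
The resulting 6×12 matrix has rank 5, and its Smith normal form has invariant factors (1,1,1,1,1).

∂_2: C_2 → C_1 acts by ∂[p,q,r] = [q,r] − [p,r] + [p,q]. For instance
  ∂[v_2,v_4,v_5] = [v_4,v_5] − [v_2,v_5] + [v_2,v_4],
  ∂[v_2,v_3,v_5] = [v_3,v_5] − [v_2,v_5] + [v_2,v_3].
This gives a 12×6 integer matrix of rank 6; reducing to Smith normal form yields diagonal entries (1,1,1,1,1,1).

Reading off H_k = ker ∂_k / im ∂_{k+1}:

  H_0: rank C_0 − rank ∂_1 = 6 − 5 = 1, and the invariant factors of ∂_1 are all 1, so H_0 ≅ Z.
  H_1: rank ker ∂_1 − rank ∂_2 = (12 − 5) − 6 = 1, and the invariant factors of ∂_2 are all 1, so H_1 ≅ Z.
  H_2: rank ker ∂_2 − rank ∂_3 = (6 − 6) − 0 = 0, and there is no ∂_3, so H_2 ≅ 0.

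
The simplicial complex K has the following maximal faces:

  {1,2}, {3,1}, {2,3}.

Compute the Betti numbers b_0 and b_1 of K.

Take the total order 1 < 2 < 3 on the vertex set. Then K (dimension 1) consists of the simplices:

  0-simplices (3): [1], [2], [3]
  1-simplices (3): [1,2], [1,3], [2,3]

so the chain groups are C_0 ≅ Z^3, C_1 ≅ Z^3.

Boundary ∂_1: C_1 → C_0 sends each edge [p,q] (with p < q) to q − p. For instance
  ∂[2,3] = [3] − [2].
The 3×3 boundary matrix has rank 2 and Smith normal form diag(1,1).

Now H_k = ker ∂_k / im ∂_{k+1}, so:

  H_0: rank C_0 − rank ∂_1 = 3 − 2 = 1, and the invariant factors of ∂_1 are all 1, so H_0 ≅ Z.
  H_1: rank ker ∂_1 − rank ∂_2 = (3 − 2) − 0 = 1, and there is no ∂_2, so H_1 ≅ Z.

(K is a triangulation of the circle S^1.)

Hence the Betti numbers are b_0 = 1, b_1 = 1.

b_0 = 1, b_1 = 1.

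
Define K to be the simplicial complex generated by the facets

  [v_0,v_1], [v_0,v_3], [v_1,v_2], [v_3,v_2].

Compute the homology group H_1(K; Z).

H_1 = Z.

Order the vertices as v_0 < v_1 < v_2 < v_3. Listing each simplex with vertices in this order, K has dimension 1 with simplices:

  0-simplices (4): [v_0], [v_1], [v_2], [v_3]
  1-simplices (4): [v_0,v_1], [v_0,v_3], [v_1,v_2], [v_2,v_3]

giving chain groups C_0 ≅ Z^4, C_1 ≅ Z^4.

Boundary ∂_1: C_1 → C_0 maps an edge to its endpoints' difference, ∂[p,q] = q − p.
The resulting 4×4 matrix has rank 3, and its Smith normal form has invariant factors (1,1,1).

Reading off H_k = ker ∂_k / im ∂_{k+1}:

  H_1: rank ker ∂_1 − rank ∂_2 = (4 − 3) − 0 = 1, and there is no ∂_2, so H_1 ≅ Z.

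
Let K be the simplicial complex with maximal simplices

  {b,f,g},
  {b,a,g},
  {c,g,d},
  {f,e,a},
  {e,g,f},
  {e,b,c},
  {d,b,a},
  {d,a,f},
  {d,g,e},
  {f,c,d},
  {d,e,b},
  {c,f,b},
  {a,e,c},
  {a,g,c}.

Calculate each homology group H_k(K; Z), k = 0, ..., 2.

H_0 ≅ Z,  H_1 ≅ Z^2,  H_2 ≅ Z.

Fix the vertex order a < b < c < d < e < f < g and write every simplex with vertices in increasing order. Then dim K = 2 and the simplices of K are:

  0-simplices (7): a, b, c, d, e, f, g
  1-simplices (21): ab, ac, ad, ae, af, ag, bc, bd, be, bf, bg, cd, ce, cf, cg, de, df, dg, ef, eg, fg
  2-simplices (14): abd, abg, ace, acg, adf, aef, bce, bcf, bde, bfg, cdf, cdg, deg, efg

so the chain groups are C_0 ≅ Z^7, C_1 ≅ Z^21, C_2 ≅ Z^14.

Boundary ∂_1: C_1 → C_0 is given by ∂[p,q] = [q] − [p].
The resulting 7×21 matrix has rank 6, and its Smith normal form has invariant factors (1,1,1,1,1,1).

∂_2: C_2 → C_1 acts by ∂[p,q,r] = [q,r] − [p,r] + [p,q]. For instance
  ∂ace = ce − ae + ac,
  ∂efg = fg − eg + ef.
This gives a 21×14 integer matrix of rank 13; reducing to Smith normal form yields diagonal entries (1,1,1,1,1,1,1,1,1,1,1,1,1).

Reading off H_k = ker ∂_k / im ∂_{k+1}:

  H_0: rank C_0 − rank ∂_1 = 7 − 6 = 1, and the invariant factors of ∂_1 are all 1, so H_0 ≅ Z.
  H_1: rank ker ∂_1 − rank ∂_2 = (21 − 6) − 13 = 2, and the invariant factors of ∂_2 are all 1, so H_1 ≅ Z^2.
  H_2: rank ker ∂_2 − rank ∂_3 = (14 − 13) − 0 = 1, and there is no ∂_3, so H_2 ≅ Z.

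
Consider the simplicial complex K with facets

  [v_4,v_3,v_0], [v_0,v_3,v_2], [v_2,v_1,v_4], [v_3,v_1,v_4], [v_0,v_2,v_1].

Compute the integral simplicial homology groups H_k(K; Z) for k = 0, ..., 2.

We work with the vertex ordering v_0 < v_1 < v_2 < v_3 < v_4. The simplices of K, each written with vertices in increasing order, are:

  0-simplices (5): [v_0], [v_1], [v_2], [v_3], [v_4]
  1-simplices (10): [v_0,v_1], [v_0,v_2], [v_0,v_3], [v_0,v_4], [v_1,v_2], [v_1,v_3], [v_1,v_4], [v_2,v_3], [v_2,v_4], [v_3,v_4]
  2-simplices (5): [v_0,v_1,v_2], [v_0,v_2,v_3], [v_0,v_3,v_4], [v_1,v_2,v_4], [v_1,v_3,v_4]

Hence C_0 ≅ Z^5, C_1 ≅ Z^10, C_2 ≅ Z^5.

∂_1: C_1 → C_0 maps an edge to its endpoints' difference, ∂[p,q] = q − p. For instance
  ∂[v_0,v_2] = [v_2] − [v_0].
This gives a 5×10 integer matrix of rank 4; reducing to Smith normal form yields diagonal entries (1,1,1,1).

∂_2: C_2 → C_1 maps a triangle to the signed sum of its edges. For instance
  ∂[v_1,v_3,v_4] = [v_3,v_4] − [v_1,v_4] + [v_1,v_3],
  ∂[v_1,v_2,v_4] = [v_2,v_4] − [v_1,v_4] + [v_1,v_2].
The resulting 10×5 matrix has rank 5, and its Smith normal form has invariant factors (1,1,1,1,1).

Computing H_k = (kernel of ∂_k) / (image of ∂_{k+1}):

  H_0: rank C_0 − rank ∂_1 = 5 − 4 = 1, and the invariant factors of ∂_1 are all 1, so H_0 ≅ Z.
  H_1: rank ker ∂_1 − rank ∂_2 = (10 − 4) − 5 = 1, and the invariant factors of ∂_2 are all 1, so H_1 ≅ Z.
  H_2: rank ker ∂_2 − rank ∂_3 = (5 − 5) − 0 = 0, and there is no ∂_3, so H_2 ≅ 0.

H_0 ≅ Z,  H_1 ≅ Z,  H_2 = 0.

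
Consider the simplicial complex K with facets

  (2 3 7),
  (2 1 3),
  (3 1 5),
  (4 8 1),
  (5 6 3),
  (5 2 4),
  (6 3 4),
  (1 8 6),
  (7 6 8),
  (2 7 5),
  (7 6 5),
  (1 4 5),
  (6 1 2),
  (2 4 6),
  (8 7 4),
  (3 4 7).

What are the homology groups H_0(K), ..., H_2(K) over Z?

H_0 = Z,  H_1 = Z^2,  H_2 = Z.

Fix the vertex order 1 < 2 < 3 < 4 < 5 < 6 < 7 < 8 and write every simplex with vertices in increasing order. Then dim K = 2 and the simplices of K are:

  0-simplices (8): [1], [2], [3], [4], [5], [6], [7], [8]
  1-simplices (24): (24 of them)
  2-simplices (16): [1,2,3], [1,2,6], [1,3,5], [1,4,5], [1,4,8], [1,6,8], [2,3,7], [2,4,5], [2,4,6], [2,5,7], [3,4,6], [3,4,7], [3,5,6], [4,7,8], [5,6,7], [6,7,8]

giving chain groups C_0 ≅ Z^8, C_1 ≅ Z^24, C_2 ≅ Z^16.

The boundary map ∂_1: C_1 → C_0 maps an edge to its endpoints' difference, ∂[p,q] = q − p.
The resulting 8×24 matrix has rank 7, and its Smith normal form has invariant factors (1,1,1,1,1,1,1).

Boundary ∂_2: C_2 → C_1 sends each 2-simplex [p,q,r] to [q,r] − [p,r] + [p,q]. For instance
  ∂[6,7,8] = [7,8] − [6,8] + [6,7],
  ∂[1,4,5] = [4,5] − [1,5] + [1,4].
As a 24×16 matrix over Z this has rank 15, with invariant factors (1,1,1,1,1,1,1,1,1,1,1,1,1,1,1).

From H_k ≅ ker(∂_k) / im(∂_{k+1}) we obtain:

  H_0: rank C_0 − rank ∂_1 = 8 − 7 = 1, and the invariant factors of ∂_1 are all 1, so H_0 ≅ Z.
  H_1: rank ker ∂_1 − rank ∂_2 = (24 − 7) − 15 = 2, and the invariant factors of ∂_2 are all 1, so H_1 ≅ Z^2.
  H_2: rank ker ∂_2 − rank ∂_3 = (16 − 15) − 0 = 1, and there is no ∂_3, so H_2 ≅ Z.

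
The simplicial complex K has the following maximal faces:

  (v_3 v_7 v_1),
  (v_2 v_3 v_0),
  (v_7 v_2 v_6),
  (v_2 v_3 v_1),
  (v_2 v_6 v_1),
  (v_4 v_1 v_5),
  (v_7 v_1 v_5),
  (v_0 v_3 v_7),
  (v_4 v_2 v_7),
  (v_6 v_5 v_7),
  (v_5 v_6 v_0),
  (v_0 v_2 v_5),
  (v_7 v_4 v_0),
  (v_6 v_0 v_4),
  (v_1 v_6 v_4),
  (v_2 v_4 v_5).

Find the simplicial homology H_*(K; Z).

H_0 ≅ Z,  H_1 ≅ Z^2,  H_2 ≅ Z.

Take the total order v_0 < v_1 < v_2 < v_3 < v_4 < v_5 < v_6 < v_7 on the vertex set. Then K (dimension 2) consists of the simplices:

  0-simplices (8): [v_0], [v_1], [v_2], [v_3], [v_4], [v_5], [v_6], [v_7]
  1-simplices (24): (24 of them)
  2-simplices (16): (16 of them)

so the chain groups are C_0 ≅ Z^8, C_1 ≅ Z^24, C_2 ≅ Z^16.

The boundary map ∂_1: C_1 → C_0 is given by ∂[p,q] = [q] − [p].
The resulting 8×24 matrix has rank 7, and its Smith normal form has invariant factors (1,1,1,1,1,1,1).

The boundary map ∂_2: C_2 → C_1 maps a triangle to the signed sum of its edges. For instance
  ∂[v_0,v_4,v_7] = [v_4,v_7] − [v_0,v_7] + [v_0,v_4],
  ∂[v_2,v_4,v_7] = [v_4,v_7] − [v_2,v_7] + [v_2,v_4].
This gives a 24×16 integer matrix of rank 15; reducing to Smith normal form yields diagonal entries (1,1,1,1,1,1,1,1,1,1,1,1,1,1,1).

From H_k ≅ ker(∂_k) / im(∂_{k+1}) we obtain:

  H_0: rank C_0 − rank ∂_1 = 8 − 7 = 1, and the invariant factors of ∂_1 are all 1, so H_0 ≅ Z.
  H_1: rank ker ∂_1 − rank ∂_2 = (24 − 7) − 15 = 2, and the invariant factors of ∂_2 are all 1, so H_1 ≅ Z^2.
  H_2: rank ker ∂_2 − rank ∂_3 = (16 − 15) − 0 = 1, and there is no ∂_3, so H_2 ≅ Z.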